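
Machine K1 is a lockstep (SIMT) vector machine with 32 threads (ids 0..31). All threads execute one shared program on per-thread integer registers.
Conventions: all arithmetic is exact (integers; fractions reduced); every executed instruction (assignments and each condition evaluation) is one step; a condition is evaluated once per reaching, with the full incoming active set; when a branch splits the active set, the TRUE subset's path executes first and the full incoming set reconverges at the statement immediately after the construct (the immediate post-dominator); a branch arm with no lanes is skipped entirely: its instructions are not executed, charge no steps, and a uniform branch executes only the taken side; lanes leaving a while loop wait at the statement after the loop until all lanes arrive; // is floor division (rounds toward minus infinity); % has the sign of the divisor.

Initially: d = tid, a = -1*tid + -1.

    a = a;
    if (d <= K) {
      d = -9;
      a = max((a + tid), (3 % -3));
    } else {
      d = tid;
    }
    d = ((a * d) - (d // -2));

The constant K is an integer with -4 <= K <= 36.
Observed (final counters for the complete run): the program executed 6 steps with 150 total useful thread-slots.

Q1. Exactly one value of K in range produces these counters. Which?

Answer: K = 21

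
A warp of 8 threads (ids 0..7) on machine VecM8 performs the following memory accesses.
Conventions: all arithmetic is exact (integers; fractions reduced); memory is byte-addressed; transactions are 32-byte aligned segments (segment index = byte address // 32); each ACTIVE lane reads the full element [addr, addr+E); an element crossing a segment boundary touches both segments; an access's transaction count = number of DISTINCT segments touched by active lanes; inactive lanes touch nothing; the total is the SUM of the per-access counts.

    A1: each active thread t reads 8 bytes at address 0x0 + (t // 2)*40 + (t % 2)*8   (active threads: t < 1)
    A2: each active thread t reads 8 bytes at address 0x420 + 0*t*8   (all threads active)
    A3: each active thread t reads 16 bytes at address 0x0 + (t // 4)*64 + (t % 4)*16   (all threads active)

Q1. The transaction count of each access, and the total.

A1: 1 transaction
A2: 1 transaction
A3: 4 transactions

Answer: 1,1,4; total 6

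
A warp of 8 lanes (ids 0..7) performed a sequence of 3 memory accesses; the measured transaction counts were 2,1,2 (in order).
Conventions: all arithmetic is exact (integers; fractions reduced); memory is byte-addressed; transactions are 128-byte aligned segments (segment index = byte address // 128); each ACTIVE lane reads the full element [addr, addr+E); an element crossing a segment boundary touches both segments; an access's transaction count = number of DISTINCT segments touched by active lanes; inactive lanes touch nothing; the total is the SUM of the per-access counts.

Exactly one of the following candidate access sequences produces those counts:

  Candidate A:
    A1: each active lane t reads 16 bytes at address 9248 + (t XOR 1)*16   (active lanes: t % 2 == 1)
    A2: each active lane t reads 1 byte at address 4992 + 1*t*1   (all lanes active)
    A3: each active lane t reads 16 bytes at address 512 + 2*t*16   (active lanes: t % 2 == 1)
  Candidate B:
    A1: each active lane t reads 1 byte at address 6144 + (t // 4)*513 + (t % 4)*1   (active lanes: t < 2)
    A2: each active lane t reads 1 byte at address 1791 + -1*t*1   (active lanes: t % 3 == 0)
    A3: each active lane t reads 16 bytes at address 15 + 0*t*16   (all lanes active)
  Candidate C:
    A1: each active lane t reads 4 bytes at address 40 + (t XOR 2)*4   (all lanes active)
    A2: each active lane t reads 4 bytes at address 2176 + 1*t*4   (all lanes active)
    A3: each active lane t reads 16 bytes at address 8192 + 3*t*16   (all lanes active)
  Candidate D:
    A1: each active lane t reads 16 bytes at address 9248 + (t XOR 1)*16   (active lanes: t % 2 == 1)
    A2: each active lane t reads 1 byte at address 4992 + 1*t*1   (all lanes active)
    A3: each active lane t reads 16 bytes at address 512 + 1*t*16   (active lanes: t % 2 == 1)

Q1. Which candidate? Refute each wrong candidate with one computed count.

B: A1 gives 1 transaction, not 2
C: A1 gives 1 transaction, not 2
D: A3 gives 1 transaction, not 2
A: all counts match (2,1,2)

Answer: A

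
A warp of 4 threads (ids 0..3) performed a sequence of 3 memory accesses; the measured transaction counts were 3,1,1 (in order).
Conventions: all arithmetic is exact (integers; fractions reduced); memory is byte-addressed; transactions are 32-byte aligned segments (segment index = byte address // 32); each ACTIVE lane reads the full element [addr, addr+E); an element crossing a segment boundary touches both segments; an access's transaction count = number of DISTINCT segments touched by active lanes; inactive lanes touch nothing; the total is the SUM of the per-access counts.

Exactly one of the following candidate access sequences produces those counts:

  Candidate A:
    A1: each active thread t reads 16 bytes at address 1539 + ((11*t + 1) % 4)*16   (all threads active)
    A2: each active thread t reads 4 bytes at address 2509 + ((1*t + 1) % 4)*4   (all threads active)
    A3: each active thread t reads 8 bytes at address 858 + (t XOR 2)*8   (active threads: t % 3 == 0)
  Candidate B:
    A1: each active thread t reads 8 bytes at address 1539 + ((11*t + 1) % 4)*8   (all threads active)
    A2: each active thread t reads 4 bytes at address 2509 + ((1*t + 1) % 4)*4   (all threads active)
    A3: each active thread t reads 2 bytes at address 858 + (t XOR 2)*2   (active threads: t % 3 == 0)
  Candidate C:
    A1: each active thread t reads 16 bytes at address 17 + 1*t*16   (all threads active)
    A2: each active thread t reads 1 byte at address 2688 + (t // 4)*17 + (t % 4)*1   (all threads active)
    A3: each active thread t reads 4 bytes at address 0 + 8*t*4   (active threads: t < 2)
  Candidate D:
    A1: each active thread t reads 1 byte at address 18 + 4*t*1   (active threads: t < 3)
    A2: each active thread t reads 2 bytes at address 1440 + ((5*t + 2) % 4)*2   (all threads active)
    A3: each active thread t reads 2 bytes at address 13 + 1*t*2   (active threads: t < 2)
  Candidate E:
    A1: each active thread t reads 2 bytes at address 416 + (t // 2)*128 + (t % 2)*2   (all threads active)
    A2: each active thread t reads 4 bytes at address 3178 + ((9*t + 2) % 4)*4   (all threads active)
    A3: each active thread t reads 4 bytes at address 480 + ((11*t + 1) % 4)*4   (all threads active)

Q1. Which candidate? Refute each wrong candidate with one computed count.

B: A1 gives 2 transactions, not 3
C: A3 gives 2 transactions, not 1
D: A1 gives 1 transaction, not 3
E: A1 gives 2 transactions, not 3
A: all counts match (3,1,1)

Answer: A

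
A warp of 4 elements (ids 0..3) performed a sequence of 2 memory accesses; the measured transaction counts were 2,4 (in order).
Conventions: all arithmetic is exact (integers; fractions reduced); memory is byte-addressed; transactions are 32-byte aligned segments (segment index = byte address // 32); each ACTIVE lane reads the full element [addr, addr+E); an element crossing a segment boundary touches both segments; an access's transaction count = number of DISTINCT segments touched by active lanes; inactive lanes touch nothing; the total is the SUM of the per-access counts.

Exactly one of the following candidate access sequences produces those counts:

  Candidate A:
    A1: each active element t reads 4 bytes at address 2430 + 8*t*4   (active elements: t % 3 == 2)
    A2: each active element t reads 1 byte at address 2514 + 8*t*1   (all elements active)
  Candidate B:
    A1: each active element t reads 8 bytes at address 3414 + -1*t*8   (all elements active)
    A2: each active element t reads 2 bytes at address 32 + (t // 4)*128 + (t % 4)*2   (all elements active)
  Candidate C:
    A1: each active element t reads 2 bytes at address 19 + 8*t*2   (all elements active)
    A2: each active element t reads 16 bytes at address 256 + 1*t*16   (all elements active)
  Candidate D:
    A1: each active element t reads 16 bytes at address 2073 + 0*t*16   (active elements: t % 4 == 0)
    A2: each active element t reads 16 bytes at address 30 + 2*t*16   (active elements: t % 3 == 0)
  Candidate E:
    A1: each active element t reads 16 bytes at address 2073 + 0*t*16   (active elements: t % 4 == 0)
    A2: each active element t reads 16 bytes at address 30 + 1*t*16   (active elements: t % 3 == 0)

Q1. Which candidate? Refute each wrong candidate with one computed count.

A: A2 gives 2 transactions, not 4
B: A2 gives 1 transaction, not 4
C: A1 gives 3 transactions, not 2
E: A2 gives 3 transactions, not 4
D: all counts match (2,4)

Answer: D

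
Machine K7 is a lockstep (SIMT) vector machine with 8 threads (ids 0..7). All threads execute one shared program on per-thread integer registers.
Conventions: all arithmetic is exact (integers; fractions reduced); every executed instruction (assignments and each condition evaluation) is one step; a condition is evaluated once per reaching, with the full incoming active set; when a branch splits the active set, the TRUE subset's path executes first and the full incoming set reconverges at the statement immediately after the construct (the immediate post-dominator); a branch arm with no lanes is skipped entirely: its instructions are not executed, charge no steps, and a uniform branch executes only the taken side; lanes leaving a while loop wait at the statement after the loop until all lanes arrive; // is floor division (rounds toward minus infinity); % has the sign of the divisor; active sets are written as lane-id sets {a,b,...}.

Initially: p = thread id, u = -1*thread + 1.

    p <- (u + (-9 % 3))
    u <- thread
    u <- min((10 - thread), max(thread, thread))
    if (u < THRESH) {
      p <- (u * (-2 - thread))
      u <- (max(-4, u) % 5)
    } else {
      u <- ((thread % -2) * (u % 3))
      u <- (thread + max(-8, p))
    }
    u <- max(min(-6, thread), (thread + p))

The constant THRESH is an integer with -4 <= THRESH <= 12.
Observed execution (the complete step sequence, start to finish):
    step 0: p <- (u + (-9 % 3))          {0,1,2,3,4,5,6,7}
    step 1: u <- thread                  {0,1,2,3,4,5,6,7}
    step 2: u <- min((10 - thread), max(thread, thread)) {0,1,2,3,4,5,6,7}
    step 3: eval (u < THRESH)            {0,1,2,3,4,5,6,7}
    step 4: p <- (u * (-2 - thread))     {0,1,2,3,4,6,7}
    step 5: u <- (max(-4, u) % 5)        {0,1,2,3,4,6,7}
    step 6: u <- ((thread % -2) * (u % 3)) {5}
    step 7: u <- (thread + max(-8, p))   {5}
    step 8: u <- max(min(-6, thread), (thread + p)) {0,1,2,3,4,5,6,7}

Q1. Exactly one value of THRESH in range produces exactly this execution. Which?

Answer: THRESH = 5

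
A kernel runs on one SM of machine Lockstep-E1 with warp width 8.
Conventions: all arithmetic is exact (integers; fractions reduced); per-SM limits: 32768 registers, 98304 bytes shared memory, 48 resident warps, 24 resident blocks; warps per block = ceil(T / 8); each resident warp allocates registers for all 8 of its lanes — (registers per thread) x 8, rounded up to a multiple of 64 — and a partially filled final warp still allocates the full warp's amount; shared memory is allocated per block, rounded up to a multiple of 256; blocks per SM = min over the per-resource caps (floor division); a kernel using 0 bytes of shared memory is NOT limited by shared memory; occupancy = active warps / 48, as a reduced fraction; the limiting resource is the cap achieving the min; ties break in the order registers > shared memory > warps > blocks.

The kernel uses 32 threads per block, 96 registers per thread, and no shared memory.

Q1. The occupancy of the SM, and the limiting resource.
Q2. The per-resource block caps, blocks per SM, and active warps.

Answer: occupancy 5/6, limited by registers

registers: 10 blocks
shared memory: no limit (kernel uses none)
warps: 12 blocks
blocks: 24 blocks

Answer: 10 blocks, 40 active warps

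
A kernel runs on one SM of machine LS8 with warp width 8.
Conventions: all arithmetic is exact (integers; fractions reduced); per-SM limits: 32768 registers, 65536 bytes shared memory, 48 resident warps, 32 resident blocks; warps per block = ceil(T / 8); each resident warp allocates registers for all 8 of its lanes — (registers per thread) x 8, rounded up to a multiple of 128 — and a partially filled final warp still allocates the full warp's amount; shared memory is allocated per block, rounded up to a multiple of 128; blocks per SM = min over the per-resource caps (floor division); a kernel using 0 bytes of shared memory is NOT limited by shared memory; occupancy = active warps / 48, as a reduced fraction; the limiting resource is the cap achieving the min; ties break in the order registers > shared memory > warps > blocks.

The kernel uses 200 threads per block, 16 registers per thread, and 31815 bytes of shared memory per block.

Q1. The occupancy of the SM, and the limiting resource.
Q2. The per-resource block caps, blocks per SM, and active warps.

Answer: occupancy 25/48, limited by warps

registers: 10 blocks
shared memory: 2 blocks
warps: 1 block
blocks: 32 blocks

Answer: 1 block, 25 active warps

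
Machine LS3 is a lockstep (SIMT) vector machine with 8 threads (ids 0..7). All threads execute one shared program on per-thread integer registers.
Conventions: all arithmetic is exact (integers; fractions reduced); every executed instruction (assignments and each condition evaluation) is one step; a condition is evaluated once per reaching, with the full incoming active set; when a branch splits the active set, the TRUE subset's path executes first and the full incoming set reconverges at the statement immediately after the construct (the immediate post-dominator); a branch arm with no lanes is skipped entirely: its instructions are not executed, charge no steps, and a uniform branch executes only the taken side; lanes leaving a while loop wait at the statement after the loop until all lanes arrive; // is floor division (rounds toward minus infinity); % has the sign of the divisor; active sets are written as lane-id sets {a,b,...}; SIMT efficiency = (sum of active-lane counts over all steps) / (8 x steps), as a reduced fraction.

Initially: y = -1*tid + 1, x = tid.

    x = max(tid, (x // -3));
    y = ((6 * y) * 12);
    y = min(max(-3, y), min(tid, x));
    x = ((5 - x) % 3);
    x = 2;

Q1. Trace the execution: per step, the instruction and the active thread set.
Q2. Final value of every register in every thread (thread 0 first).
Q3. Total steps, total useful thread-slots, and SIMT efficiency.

step 0: x <- max(tid, (x // -3))     {0,1,2,3,4,5,6,7}
step 1: y <- ((6 * y) * 12)          {0,1,2,3,4,5,6,7}
step 2: y <- min(max(-3, y), min(tid, x)) {0,1,2,3,4,5,6,7}
step 3: x <- ((5 - x) % 3)           {0,1,2,3,4,5,6,7}
step 4: x <- 2                       {0,1,2,3,4,5,6,7}

Answer: 5 steps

y: 0,0,-3,-3,-3,-3,-3,-3
x: 2,2,2,2,2,2,2,2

steps = 5; useful = 40; efficiency = 40/40 = 1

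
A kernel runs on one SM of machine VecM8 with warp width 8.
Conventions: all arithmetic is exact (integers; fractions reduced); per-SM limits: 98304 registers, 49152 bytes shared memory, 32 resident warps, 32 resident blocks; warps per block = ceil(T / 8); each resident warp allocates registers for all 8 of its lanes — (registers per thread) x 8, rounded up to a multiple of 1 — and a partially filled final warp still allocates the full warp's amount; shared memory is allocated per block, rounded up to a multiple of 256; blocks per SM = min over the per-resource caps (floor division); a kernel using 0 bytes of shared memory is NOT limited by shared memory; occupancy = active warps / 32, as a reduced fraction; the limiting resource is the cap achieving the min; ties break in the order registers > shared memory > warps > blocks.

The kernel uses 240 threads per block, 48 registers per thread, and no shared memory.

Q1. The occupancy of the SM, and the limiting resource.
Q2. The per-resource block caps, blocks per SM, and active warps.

Answer: occupancy 15/16, limited by warps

registers: 8 blocks
shared memory: no limit (kernel uses none)
warps: 1 block
blocks: 32 blocks

Answer: 1 block, 30 active warps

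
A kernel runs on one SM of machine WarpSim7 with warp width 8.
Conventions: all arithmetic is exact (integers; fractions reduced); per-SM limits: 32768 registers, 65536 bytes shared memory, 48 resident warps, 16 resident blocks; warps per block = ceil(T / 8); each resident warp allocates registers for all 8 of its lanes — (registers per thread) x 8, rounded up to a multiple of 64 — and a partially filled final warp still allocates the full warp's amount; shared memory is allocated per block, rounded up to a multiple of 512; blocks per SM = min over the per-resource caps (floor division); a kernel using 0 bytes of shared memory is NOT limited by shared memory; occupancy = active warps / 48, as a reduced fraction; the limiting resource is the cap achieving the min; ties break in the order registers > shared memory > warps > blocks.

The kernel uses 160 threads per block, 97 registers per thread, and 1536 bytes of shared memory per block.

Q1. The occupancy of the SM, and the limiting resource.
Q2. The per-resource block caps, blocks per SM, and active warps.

Answer: occupancy 5/12, limited by registers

registers: 1 block
shared memory: 42 blocks
warps: 2 blocks
blocks: 16 blocks

Answer: 1 block, 20 active warps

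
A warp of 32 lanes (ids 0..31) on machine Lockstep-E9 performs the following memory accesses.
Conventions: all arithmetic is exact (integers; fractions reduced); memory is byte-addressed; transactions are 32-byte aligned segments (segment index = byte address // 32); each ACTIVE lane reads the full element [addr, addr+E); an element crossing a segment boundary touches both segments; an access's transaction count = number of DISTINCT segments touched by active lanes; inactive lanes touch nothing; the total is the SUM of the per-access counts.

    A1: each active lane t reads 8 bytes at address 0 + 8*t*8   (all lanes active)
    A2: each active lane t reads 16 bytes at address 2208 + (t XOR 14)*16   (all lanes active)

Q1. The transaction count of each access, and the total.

A1: 32 transactions
A2: 16 transactions

Answer: 32,16; total 48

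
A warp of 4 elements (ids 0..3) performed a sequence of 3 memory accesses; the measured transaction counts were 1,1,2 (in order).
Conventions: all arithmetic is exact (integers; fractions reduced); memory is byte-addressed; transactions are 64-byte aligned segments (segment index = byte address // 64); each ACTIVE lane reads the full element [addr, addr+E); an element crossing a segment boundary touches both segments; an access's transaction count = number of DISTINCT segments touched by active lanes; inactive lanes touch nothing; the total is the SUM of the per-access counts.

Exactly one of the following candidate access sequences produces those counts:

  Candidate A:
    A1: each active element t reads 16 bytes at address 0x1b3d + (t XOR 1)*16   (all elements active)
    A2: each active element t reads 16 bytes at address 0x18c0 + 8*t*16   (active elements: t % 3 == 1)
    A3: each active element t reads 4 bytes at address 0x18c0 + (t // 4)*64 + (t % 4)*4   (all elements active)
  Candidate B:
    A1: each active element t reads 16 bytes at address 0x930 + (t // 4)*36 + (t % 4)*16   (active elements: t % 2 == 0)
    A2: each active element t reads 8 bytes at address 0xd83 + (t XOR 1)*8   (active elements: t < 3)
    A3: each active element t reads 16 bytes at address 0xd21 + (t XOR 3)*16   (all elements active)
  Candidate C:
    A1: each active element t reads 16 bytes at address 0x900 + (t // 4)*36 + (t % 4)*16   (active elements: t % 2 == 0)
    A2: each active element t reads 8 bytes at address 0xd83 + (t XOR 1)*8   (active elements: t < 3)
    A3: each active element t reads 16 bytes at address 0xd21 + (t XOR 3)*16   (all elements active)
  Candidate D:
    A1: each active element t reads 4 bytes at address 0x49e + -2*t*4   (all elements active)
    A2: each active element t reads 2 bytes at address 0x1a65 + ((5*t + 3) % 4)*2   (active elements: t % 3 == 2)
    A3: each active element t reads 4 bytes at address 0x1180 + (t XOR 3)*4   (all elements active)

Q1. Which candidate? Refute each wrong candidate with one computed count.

A: A1 gives 2 transactions, not 1
B: A1 gives 2 transactions, not 1
D: A3 gives 1 transaction, not 2
C: all counts match (1,1,2)

Answer: C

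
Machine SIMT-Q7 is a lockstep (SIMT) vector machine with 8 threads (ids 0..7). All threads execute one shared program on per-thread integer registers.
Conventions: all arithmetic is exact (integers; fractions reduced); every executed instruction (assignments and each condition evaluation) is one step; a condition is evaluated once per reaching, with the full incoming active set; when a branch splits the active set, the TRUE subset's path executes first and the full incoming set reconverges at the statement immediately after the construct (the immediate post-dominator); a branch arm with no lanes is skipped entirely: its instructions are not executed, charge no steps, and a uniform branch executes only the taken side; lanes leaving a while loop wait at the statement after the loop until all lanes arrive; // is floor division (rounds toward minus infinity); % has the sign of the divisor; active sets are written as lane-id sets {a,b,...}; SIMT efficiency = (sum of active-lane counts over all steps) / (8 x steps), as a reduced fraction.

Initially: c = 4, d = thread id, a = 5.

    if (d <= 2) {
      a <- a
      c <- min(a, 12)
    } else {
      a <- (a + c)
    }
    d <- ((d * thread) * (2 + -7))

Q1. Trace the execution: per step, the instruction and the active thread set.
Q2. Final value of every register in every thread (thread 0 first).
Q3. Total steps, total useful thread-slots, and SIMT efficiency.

step 0: eval (d <= 2)                {0,1,2,3,4,5,6,7}
step 1: a <- a                       {0,1,2}
step 2: c <- min(a, 12)              {0,1,2}
step 3: a <- (a + c)                 {3,4,5,6,7}
step 4: d <- ((d * thread) * (2 + -7)) {0,1,2,3,4,5,6,7}

Answer: 5 steps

c: 5,5,5,4,4,4,4,4
d: 0,-5,-20,-45,-80,-125,-180,-245
a: 5,5,5,9,9,9,9,9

steps = 5; useful = 27; efficiency = 27/40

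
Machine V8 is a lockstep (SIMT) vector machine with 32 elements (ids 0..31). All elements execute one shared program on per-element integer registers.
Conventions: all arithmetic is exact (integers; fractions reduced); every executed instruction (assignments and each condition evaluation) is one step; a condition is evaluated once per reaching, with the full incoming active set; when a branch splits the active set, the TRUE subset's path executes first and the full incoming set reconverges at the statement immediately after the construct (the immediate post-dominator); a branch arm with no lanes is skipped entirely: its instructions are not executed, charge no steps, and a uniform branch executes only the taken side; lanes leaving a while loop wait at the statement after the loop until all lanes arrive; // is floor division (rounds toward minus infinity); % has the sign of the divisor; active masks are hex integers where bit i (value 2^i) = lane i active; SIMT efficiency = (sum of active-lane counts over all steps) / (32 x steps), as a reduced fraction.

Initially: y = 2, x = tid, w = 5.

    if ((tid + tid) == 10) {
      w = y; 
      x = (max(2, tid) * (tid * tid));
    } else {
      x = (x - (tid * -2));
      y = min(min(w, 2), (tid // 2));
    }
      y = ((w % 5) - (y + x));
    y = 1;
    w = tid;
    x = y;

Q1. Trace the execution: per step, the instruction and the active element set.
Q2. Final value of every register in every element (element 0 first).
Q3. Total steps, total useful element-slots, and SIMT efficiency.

step 0: eval ((tid + tid) == 10)     0xffffffff
step 1: w <- y                       0x00000020
step 2: x <- (max(2, tid) * (tid * tid)) 0x00000020
step 3: x <- (x - (tid * -2))        0xffffffdf
step 4: y <- min(min(w, 2), (tid // 2)) 0xffffffdf
step 5: y <- ((w % 5) - (y + x))     0xffffffff
step 6: y <- 1                       0xffffffff
step 7: w <- tid                     0xffffffff
step 8: x <- y                       0xffffffff

Answer: 9 steps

y: 1,1,1,1,1,1,1,1,1,1,1,1,1,1,1,1,1,1,1,1,1,1,1,1,1,1,1,1,1,1,1,1
x: 1,1,1,1,1,1,1,1,1,1,1,1,1,1,1,1,1,1,1,1,1,1,1,1,1,1,1,1,1,1,1,1
w: 0,1,2,3,4,5,6,7,8,9,10,11,12,13,14,15,16,17,18,19,20,21,22,23,24,25,26,27,28,29,30,31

steps = 9; useful = 224; efficiency = 224/288 = 7/9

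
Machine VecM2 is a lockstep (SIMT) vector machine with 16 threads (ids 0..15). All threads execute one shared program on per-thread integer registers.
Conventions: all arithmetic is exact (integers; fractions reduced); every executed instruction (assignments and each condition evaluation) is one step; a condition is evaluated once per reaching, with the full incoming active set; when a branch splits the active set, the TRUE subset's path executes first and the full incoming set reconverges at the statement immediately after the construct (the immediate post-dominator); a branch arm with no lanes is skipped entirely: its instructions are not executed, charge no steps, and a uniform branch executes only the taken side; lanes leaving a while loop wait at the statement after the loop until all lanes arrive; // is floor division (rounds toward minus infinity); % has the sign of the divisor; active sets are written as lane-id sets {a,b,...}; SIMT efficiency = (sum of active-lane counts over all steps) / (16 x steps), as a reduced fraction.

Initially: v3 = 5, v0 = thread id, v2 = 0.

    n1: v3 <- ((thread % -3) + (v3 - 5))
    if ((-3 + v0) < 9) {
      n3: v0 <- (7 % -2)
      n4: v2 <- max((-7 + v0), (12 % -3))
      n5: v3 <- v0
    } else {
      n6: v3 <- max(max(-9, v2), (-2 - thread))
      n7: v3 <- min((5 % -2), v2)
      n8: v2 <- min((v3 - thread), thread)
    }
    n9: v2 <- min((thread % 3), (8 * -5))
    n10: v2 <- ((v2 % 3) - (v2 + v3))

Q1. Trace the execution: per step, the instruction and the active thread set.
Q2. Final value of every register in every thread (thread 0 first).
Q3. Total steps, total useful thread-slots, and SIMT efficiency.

step 0: v3 <- ((thread % -3) + (v3 - 5)) {0,1,2,3,4,5,6,7,8,9,10,11,12,13,14,15}
step 1: eval ((-3 + v0) < 9)         {0,1,2,3,4,5,6,7,8,9,10,11,12,13,14,15}
step 2: v0 <- (7 % -2)               {0,1,2,3,4,5,6,7,8,9,10,11}
step 3: v2 <- max((-7 + v0), (12 % -3)) {0,1,2,3,4,5,6,7,8,9,10,11}
step 4: v3 <- v0                     {0,1,2,3,4,5,6,7,8,9,10,11}
step 5: v3 <- max(max(-9, v2), (-2 - thread)) {12,13,14,15}
step 6: v3 <- min((5 % -2), v2)      {12,13,14,15}
step 7: v2 <- min((v3 - thread), thread) {12,13,14,15}
step 8: v2 <- min((thread % 3), (8 * -5)) {0,1,2,3,4,5,6,7,8,9,10,11,12,13,14,15}
step 9: v2 <- ((v2 % 3) - (v2 + v3)) {0,1,2,3,4,5,6,7,8,9,10,11,12,13,14,15}

Answer: 10 steps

v3: -1,-1,-1,-1,-1,-1,-1,-1,-1,-1,-1,-1,-1,-1,-1,-1
v0: -1,-1,-1,-1,-1,-1,-1,-1,-1,-1,-1,-1,12,13,14,15
v2: 43,43,43,43,43,43,43,43,43,43,43,43,43,43,43,43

steps = 10; useful = 112; efficiency = 112/160 = 7/10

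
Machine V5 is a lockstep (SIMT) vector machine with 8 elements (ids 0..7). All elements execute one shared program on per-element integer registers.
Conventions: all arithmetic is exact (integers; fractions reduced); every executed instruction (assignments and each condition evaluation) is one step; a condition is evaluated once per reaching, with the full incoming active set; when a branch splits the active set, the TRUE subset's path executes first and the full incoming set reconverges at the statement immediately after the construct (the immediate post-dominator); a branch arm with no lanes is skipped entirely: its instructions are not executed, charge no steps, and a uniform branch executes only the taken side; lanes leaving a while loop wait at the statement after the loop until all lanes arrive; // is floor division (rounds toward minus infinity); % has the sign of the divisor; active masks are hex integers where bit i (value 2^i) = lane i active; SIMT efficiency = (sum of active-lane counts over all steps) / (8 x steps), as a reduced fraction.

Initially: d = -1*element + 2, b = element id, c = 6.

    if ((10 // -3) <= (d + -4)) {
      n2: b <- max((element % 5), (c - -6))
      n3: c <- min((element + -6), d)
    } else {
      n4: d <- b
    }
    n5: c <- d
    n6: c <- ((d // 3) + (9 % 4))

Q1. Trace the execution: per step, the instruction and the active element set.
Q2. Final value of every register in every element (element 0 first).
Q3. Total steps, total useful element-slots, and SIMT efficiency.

step 0: eval ((10 // -3) <= (d + -4)) 0xff
step 1: b <- max((element % 5), (c - -6)) 0x07
step 2: c <- min((element + -6), d)  0x07
step 3: d <- b                       0xf8
step 4: c <- d                       0xff
step 5: c <- ((d // 3) + (9 % 4))    0xff

Answer: 6 steps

d: 2,1,0,3,4,5,6,7
b: 12,12,12,3,4,5,6,7
c: 1,1,1,2,2,2,3,3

steps = 6; useful = 35; efficiency = 35/48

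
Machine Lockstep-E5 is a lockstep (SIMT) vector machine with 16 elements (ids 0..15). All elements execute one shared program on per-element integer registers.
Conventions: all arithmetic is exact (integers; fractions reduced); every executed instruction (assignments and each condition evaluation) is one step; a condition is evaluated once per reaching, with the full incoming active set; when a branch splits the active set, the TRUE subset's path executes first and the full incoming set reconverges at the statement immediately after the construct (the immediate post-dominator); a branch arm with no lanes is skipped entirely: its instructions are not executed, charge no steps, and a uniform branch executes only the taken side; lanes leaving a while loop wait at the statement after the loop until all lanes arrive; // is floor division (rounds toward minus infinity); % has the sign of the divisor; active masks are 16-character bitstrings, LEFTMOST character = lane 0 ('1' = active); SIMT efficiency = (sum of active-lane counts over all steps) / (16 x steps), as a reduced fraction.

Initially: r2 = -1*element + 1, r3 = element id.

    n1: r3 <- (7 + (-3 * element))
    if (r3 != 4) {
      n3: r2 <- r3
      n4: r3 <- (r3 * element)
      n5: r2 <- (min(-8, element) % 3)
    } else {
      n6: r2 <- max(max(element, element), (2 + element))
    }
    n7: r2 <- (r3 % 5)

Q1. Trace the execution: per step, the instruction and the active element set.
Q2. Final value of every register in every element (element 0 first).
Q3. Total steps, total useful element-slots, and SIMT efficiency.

step 0: r3 <- (7 + (-3 * element))   1111111111111111
step 1: eval (r3 != 4)               1111111111111111
step 2: r2 <- r3                     1011111111111111
step 3: r3 <- (r3 * element)         1011111111111111
step 4: r2 <- (min(-8, element) % 3) 1011111111111111
step 5: r2 <- max(max(element, element), (2 + element)) 0100000000000000
step 6: r2 <- (r3 % 5)               1111111111111111

Answer: 7 steps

r2: 0,4,2,4,0,0,4,2,4,0,0,4,2,4,0,0
r3: 0,4,2,-6,-20,-40,-66,-98,-136,-180,-230,-286,-348,-416,-490,-570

steps = 7; useful = 94; efficiency = 94/112 = 47/56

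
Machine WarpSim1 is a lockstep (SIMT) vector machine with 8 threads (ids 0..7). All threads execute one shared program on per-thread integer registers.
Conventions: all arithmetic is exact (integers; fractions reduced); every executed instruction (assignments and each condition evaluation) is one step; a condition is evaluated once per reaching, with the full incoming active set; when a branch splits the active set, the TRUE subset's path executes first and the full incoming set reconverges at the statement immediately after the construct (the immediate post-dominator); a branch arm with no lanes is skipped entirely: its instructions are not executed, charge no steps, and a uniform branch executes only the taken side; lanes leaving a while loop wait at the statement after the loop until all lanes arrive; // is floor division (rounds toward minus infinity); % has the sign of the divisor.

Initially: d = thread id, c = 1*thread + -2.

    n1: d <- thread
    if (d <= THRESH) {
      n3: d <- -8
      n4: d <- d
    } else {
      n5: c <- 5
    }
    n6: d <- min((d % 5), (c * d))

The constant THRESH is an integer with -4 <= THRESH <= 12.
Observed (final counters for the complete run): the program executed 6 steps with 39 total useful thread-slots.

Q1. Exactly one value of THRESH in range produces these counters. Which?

Answer: THRESH = 6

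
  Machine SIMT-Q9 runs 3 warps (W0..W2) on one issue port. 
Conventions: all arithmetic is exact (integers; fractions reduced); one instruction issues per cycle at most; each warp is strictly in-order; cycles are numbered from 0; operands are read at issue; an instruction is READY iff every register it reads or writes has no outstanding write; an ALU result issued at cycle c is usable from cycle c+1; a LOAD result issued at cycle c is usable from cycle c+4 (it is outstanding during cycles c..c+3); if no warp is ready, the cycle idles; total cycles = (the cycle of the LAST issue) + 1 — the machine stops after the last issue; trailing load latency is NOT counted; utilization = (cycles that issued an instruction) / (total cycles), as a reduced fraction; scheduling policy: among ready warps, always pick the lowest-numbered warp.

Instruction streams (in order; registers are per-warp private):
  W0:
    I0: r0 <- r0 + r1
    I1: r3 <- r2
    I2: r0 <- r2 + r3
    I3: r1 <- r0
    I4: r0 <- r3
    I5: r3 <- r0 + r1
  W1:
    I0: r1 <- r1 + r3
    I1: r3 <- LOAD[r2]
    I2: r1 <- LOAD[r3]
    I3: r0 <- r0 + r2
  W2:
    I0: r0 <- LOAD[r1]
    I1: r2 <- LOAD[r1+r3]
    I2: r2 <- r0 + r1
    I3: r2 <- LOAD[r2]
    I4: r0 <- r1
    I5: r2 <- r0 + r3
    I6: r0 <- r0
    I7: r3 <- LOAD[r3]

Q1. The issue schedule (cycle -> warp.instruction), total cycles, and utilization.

cycle 0: W0.I0
cycle 1: W0.I1
cycle 2: W0.I2
cycle 3: W0.I3
cycle 4: W0.I4
cycle 5: W0.I5
cycle 6: W1.I0
cycle 7: W1.I1
cycle 8: W2.I0
cycle 9: W2.I1
cycle 10: idle
cycle 11: W1.I2
cycle 12: W1.I3
cycle 13: W2.I2
cycle 14: W2.I3
cycle 15: W2.I4
cycle 16: idle
cycle 17: idle
cycle 18: W2.I5
cycle 19: W2.I6
cycle 20: W2.I7

Answer: 21 cycles, utilization 6/7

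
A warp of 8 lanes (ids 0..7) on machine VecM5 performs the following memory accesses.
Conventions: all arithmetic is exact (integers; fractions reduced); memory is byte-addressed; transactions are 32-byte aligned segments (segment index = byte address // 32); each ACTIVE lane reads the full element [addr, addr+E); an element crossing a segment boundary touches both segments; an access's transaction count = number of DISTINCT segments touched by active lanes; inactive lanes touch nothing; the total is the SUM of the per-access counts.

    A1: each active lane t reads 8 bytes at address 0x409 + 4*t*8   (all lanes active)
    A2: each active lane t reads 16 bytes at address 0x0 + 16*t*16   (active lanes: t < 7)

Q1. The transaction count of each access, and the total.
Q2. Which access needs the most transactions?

A1: 8 transactions
A2: 7 transactions

Answer: 8,7; total 15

Answer: A1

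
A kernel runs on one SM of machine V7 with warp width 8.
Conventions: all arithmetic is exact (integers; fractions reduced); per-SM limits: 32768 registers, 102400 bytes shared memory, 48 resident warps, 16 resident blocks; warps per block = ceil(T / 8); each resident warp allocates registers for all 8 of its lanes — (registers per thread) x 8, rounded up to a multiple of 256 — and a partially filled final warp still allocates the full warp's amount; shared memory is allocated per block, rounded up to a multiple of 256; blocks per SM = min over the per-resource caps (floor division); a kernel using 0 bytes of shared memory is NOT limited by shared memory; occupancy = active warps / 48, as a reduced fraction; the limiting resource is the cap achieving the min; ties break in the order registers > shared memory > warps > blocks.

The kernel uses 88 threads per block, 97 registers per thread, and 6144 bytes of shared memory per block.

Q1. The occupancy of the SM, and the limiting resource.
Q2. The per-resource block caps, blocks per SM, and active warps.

Answer: occupancy 11/24, limited by registers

registers: 2 blocks
shared memory: 16 blocks
warps: 4 blocks
blocks: 16 blocks

Answer: 2 blocks, 22 active warps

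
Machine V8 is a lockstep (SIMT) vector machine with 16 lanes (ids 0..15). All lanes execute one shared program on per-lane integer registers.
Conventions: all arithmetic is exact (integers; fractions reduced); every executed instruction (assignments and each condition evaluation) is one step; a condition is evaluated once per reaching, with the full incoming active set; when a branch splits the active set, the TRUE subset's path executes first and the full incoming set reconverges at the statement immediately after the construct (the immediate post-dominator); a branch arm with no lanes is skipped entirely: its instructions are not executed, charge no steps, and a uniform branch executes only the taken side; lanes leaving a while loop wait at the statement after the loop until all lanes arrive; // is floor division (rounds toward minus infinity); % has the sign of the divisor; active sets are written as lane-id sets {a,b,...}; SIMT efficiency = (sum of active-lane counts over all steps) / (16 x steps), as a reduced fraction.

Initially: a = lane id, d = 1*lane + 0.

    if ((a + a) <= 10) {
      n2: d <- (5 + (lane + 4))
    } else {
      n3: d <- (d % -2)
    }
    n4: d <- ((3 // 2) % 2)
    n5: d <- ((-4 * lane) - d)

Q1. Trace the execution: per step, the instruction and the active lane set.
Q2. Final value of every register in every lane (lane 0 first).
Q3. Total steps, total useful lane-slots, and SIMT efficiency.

step 0: eval ((a + a) <= 10)         {0,1,2,3,4,5,6,7,8,9,10,11,12,13,14,15}
step 1: d <- (5 + (lane + 4))        {0,1,2,3,4,5}
step 2: d <- (d % -2)                {6,7,8,9,10,11,12,13,14,15}
step 3: d <- ((3 // 2) % 2)          {0,1,2,3,4,5,6,7,8,9,10,11,12,13,14,15}
step 4: d <- ((-4 * lane) - d)       {0,1,2,3,4,5,6,7,8,9,10,11,12,13,14,15}

Answer: 5 steps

a: 0,1,2,3,4,5,6,7,8,9,10,11,12,13,14,15
d: -1,-5,-9,-13,-17,-21,-25,-29,-33,-37,-41,-45,-49,-53,-57,-61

steps = 5; useful = 64; efficiency = 64/80 = 4/5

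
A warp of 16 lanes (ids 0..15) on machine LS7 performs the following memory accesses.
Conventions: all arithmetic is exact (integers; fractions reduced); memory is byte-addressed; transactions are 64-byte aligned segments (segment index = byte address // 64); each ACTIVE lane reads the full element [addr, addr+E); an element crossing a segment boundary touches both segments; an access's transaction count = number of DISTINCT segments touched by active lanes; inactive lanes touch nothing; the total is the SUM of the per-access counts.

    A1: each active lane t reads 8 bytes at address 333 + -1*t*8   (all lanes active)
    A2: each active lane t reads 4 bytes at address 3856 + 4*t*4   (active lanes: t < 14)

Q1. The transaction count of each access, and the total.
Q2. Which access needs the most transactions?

A1: 3 transactions
A2: 4 transactions

Answer: 3,4; total 7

Answer: A2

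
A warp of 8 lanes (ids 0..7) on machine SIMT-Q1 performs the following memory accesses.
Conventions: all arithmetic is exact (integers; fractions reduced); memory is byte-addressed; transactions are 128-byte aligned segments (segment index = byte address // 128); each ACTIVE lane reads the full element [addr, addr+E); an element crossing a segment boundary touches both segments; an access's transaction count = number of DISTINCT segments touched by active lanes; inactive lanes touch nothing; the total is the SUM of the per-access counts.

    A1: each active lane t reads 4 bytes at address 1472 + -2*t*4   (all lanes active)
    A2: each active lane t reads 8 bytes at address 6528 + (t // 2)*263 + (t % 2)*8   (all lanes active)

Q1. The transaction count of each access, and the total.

A1: 1 transaction
A2: 4 transactions

Answer: 1,4; total 5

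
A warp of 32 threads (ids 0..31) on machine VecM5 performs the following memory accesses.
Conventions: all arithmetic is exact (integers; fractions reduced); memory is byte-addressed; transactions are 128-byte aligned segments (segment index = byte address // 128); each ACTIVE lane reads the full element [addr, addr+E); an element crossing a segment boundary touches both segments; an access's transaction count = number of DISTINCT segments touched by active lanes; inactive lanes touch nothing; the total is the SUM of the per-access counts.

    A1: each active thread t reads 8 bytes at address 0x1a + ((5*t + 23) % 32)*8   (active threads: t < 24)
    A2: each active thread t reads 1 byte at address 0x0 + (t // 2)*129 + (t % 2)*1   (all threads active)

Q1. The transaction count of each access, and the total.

A1: 3 transactions
A2: 16 transactions

Answer: 3,16; total 19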